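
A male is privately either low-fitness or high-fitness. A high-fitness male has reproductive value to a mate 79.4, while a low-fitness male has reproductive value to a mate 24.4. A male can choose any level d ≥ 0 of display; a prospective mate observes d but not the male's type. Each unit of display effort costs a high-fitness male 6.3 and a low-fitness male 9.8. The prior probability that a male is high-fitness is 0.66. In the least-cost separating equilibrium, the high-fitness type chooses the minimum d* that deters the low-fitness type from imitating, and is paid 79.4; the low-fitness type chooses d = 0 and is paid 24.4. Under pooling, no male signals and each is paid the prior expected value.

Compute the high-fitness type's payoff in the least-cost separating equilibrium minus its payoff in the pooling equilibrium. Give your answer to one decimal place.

Least-cost separating signal: d* solves 24.4 = 79.4 − 9.8·d*, so d* = (79.4 − 24.4)/9.8 ≈ 5.6122.
High-fitness type's separating payoff: 79.4 − 6.3 × d* = 79.4 − 6.3 × (79.4 − 24.4)/9.8 = 79.4 − 346.5/9.8 ≈ 44.043.
Pooling payoff: 0.66 × 79.4 + 0.34 × 24.4 = 60.7.
Difference: 44.043 − 60.7 = -16.657, i.e. -16.7 to one decimal place.
The high-fitness type would prefer the pooling outcome.

-16.7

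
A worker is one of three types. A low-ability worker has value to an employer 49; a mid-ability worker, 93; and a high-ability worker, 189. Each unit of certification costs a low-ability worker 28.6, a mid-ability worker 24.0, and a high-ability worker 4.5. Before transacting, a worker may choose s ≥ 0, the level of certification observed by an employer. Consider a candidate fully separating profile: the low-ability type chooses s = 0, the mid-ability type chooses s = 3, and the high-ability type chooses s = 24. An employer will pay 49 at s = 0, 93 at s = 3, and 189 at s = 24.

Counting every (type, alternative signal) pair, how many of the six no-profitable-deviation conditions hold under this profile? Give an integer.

5

Mid-ability (own payoff 93 − 24.0×3 = 21): to s=0 gives 49 → profitable ✗; to s=24 gives 189 − 24.0×24 = -387 → no gain ✓.
Low-ability (own payoff 49): to s=3 gives 93 − 28.6×3 = 7.2 → no gain ✓; to s=24 gives 189 − 28.6×24 = -497.4 → no gain ✓.
High-ability (own payoff 189 − 4.5×24 = 81): to s=0 gives 49 → no gain ✓; to s=3 gives 93 − 4.5×3 = 79.5 → no gain ✓.
5 of the 6 constraints hold; not an equilibrium.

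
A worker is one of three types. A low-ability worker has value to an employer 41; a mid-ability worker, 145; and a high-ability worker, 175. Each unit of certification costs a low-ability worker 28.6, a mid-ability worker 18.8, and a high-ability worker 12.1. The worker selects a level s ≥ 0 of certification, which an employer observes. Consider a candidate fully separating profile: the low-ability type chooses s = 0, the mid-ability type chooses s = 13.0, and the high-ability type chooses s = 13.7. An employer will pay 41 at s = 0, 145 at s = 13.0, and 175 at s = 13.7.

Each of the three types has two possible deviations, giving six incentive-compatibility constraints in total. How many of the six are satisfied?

3

Low-ability (own payoff 41): to s=13.0 gives 145 − 28.6×13.0 = -226.8 → no gain ✓; to s=13.7 gives 175 − 28.6×13.7 = -216.82 → no gain ✓.
High-ability (own payoff 175 − 12.1×13.7 = 9.23): to s=0 gives 41 → profitable ✗; to s=13.0 gives 145 − 12.1×13.0 = -12.3 → no gain ✓.
Mid-ability (own payoff 145 − 18.8×13.0 = -99.4): to s=0 gives 41 → profitable ✗; to s=13.7 gives 175 − 18.8×13.7 = -82.56 → profitable ✗.
3 of the 6 constraints hold; not an equilibrium.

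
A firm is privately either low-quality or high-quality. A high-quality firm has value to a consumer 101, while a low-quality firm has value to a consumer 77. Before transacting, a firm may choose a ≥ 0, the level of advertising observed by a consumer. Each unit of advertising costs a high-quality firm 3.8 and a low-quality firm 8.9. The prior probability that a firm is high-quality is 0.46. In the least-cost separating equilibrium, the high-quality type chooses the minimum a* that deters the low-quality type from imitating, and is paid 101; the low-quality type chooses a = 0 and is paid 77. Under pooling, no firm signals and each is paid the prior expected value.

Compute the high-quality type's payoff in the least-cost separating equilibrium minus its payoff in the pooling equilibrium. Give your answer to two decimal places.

2.71

Least-cost separating signal: a* solves 77 = 101 − 8.9·a*, so a* = (101 − 77)/8.9 ≈ 2.6966.
High-quality type's separating payoff: 101 − 3.8 × a* = 101 − 3.8 × (101 − 77)/8.9 = 101 − 91.2/8.9 ≈ 90.7528.
Pooling payoff: 0.46 × 101 + 0.54 × 77 = 88.04.
Difference: 90.7528 − 88.04 = 2.7128, i.e. 2.71 to two decimal places.
The high-quality type prefers to separate.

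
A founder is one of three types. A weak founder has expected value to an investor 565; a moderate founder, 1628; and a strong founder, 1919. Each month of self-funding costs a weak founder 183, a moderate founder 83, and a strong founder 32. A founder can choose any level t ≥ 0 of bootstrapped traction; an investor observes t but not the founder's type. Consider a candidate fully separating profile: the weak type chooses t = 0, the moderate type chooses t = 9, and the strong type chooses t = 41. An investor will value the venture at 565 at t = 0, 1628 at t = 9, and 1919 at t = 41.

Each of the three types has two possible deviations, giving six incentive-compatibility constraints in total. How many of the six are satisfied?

Moderate (own payoff 1628 − 83×9 = 881): to t=0 gives 565 → no gain ✓; to t=41 gives 1919 − 83×41 = -1484 → no gain ✓.
Weak (own payoff 565): to t=9 gives 1628 − 183×9 = -19 → no gain ✓; to t=41 gives 1919 − 183×41 = -5584 → no gain ✓.
Strong (own payoff 1919 − 32×41 = 607): to t=0 gives 565 → no gain ✓; to t=9 gives 1628 − 32×9 = 1340 → profitable ✗.
5 of the 6 constraints hold; not an equilibrium.

5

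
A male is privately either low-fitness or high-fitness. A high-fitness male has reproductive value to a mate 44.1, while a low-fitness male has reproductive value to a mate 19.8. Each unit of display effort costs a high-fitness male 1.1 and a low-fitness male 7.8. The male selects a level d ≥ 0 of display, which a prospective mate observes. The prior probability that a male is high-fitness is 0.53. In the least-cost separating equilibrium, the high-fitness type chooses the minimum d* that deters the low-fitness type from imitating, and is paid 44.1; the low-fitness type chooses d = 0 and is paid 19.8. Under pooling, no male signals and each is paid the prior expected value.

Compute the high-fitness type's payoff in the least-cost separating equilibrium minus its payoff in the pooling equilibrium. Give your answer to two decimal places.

7.99

Least-cost separating signal: d* solves 19.8 = 44.1 − 7.8·d*, so d* = (44.1 − 19.8)/7.8 ≈ 3.1154.
High-fitness type's separating payoff: 44.1 − 1.1 × d* = 44.1 − 1.1 × (44.1 − 19.8)/7.8 = 44.1 − 26.73/7.8 ≈ 40.6731.
Pooling payoff: 0.53 × 44.1 + 0.47 × 19.8 = 32.679.
Difference: 40.6731 − 32.679 = 7.9941, i.e. 7.99 to two decimal places.
The high-fitness type prefers to separate.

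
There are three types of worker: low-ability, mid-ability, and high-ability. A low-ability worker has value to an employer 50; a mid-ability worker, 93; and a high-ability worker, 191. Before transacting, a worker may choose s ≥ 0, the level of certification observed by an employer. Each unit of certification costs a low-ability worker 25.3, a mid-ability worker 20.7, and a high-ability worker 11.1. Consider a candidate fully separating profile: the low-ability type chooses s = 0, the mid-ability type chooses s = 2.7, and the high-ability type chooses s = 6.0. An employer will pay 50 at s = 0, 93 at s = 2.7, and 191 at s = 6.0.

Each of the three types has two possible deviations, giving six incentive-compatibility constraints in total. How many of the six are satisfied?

4

High-ability (own payoff 191 − 11.1×6.0 = 124.4): to s=0 gives 50 → no gain ✓; to s=2.7 gives 93 − 11.1×2.7 = 63.03 → no gain ✓.
Mid-ability (own payoff 93 − 20.7×2.7 = 37.11): to s=0 gives 50 → profitable ✗; to s=6.0 gives 191 − 20.7×6.0 = 66.8 → profitable ✗.
Low-ability (own payoff 50): to s=2.7 gives 93 − 25.3×2.7 = 24.69 → no gain ✓; to s=6.0 gives 191 − 25.3×6.0 = 39.2 → no gain ✓.
4 of the 6 constraints hold; not an equilibrium.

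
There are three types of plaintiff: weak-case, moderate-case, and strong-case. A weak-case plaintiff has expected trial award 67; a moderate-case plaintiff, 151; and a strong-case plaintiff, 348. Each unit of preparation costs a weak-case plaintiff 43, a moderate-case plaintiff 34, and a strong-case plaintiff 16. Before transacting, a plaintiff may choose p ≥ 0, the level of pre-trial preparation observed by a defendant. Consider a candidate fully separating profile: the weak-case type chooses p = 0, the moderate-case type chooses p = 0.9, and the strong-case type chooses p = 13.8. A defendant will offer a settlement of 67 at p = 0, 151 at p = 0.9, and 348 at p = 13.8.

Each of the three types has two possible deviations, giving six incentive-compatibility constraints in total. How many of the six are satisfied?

4

Moderate-case (own payoff 151 − 34×0.9 = 120.4): to p=0 gives 67 → no gain ✓; to p=13.8 gives 348 − 34×13.8 = -121.2 → no gain ✓.
Strong-case (own payoff 348 − 16×13.8 = 127.2): to p=0 gives 67 → no gain ✓; to p=0.9 gives 151 − 16×0.9 = 136.6 → profitable ✗.
Weak-case (own payoff 67): to p=0.9 gives 151 − 43×0.9 = 112.3 → profitable ✗; to p=13.8 gives 348 − 43×13.8 = -245.4 → no gain ✓.
4 of the 6 constraints hold; not an equilibrium.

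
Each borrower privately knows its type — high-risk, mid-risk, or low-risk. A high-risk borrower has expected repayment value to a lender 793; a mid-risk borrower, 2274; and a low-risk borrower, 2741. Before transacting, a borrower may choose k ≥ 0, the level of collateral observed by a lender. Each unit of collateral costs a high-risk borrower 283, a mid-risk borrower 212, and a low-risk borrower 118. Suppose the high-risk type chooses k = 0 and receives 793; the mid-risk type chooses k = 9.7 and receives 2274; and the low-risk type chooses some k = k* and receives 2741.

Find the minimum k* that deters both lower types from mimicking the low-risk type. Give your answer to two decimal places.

11.90

Mid-risk type (on-path payoff 2274 − 212×9.7 = 217.6) won't mimic when 217.6 ≥ 2741 − 212·k*, i.e. k* ≥ 11.90.
High-risk type (on-path payoff 793) won't mimic when 793 ≥ 2741 − 283·k*, i.e. k* ≥ 6.88.
Both must hold, so k* = max(6.88, 11.90) = 11.90. The mid-risk type's constraint binds.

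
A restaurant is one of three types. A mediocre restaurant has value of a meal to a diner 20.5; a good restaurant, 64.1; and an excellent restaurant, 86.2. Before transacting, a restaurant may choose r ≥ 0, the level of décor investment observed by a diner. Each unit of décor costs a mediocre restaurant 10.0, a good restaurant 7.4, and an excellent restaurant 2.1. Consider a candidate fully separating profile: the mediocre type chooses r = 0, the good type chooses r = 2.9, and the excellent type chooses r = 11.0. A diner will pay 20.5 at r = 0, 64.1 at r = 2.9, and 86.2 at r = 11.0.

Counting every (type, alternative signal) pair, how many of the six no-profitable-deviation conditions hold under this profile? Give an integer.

5

Good (own payoff 64.1 − 7.4×2.9 = 42.64): to r=0 gives 20.5 → no gain ✓; to r=11.0 gives 86.2 − 7.4×11.0 = 4.8 → no gain ✓.
Excellent (own payoff 86.2 − 2.1×11.0 = 63.1): to r=0 gives 20.5 → no gain ✓; to r=2.9 gives 64.1 − 2.1×2.9 = 58.01 → no gain ✓.
Mediocre (own payoff 20.5): to r=2.9 gives 64.1 − 10.0×2.9 = 35.1 → profitable ✗; to r=11.0 gives 86.2 − 10.0×11.0 = -23.8 → no gain ✓.
5 of the 6 constraints hold; not an equilibrium.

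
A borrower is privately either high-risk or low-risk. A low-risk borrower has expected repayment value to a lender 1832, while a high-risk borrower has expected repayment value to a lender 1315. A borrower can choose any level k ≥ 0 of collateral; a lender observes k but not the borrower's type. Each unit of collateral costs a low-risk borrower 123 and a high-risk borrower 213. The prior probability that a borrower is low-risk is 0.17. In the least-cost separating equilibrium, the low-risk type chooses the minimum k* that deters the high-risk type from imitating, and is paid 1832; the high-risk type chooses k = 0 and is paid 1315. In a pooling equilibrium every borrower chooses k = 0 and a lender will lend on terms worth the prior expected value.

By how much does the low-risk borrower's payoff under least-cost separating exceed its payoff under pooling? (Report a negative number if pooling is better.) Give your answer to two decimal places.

Least-cost separating signal: k* solves 1315 = 1832 − 213·k*, so k* = (1832 − 1315)/213 ≈ 2.4272.
Low-risk type's separating payoff: 1832 − 123 × k* = 1832 − 123 × (1832 − 1315)/213 = 1832 − 63591/213 ≈ 1533.4507.
Pooling payoff: 0.17 × 1832 + 0.83 × 1315 = 1402.89.
Difference: 1533.4507 − 1402.89 = 130.5607, i.e. 130.56 to two decimal places.
The low-risk type prefers to separate.

130.56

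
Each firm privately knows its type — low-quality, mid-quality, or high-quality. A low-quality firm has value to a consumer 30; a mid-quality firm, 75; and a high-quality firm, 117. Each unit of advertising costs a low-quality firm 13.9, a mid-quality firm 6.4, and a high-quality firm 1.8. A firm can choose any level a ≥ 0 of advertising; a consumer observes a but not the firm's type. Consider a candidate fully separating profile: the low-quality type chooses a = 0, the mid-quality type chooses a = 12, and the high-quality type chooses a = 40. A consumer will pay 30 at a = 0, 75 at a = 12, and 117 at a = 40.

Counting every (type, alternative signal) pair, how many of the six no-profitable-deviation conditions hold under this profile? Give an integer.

4

High-quality (own payoff 117 − 1.8×40 = 45): to a=0 gives 30 → no gain ✓; to a=12 gives 75 − 1.8×12 = 53.4 → profitable ✗.
Low-quality (own payoff 30): to a=12 gives 75 − 13.9×12 = -91.8 → no gain ✓; to a=40 gives 117 − 13.9×40 = -439 → no gain ✓.
Mid-quality (own payoff 75 − 6.4×12 = -1.8): to a=0 gives 30 → profitable ✗; to a=40 gives 117 − 6.4×40 = -139 → no gain ✓.
4 of the 6 constraints hold; not an equilibrium.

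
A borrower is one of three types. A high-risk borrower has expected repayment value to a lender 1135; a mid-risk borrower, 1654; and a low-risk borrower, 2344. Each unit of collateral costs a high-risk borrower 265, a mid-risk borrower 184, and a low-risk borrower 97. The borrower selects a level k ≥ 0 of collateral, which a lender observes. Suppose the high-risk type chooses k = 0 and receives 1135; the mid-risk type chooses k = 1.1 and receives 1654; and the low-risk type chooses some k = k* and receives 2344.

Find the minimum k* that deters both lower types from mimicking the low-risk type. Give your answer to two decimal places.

Mid-risk type (on-path payoff 1654 − 184×1.1 = 1451.6) won't mimic when 1451.6 ≥ 2344 − 184·k*, i.e. k* ≥ 4.85.
High-risk type (on-path payoff 1135) won't mimic when 1135 ≥ 2344 − 265·k*, i.e. k* ≥ 4.56.
Both must hold, so k* = max(4.56, 4.85) = 4.85. The mid-risk type's constraint binds.

4.85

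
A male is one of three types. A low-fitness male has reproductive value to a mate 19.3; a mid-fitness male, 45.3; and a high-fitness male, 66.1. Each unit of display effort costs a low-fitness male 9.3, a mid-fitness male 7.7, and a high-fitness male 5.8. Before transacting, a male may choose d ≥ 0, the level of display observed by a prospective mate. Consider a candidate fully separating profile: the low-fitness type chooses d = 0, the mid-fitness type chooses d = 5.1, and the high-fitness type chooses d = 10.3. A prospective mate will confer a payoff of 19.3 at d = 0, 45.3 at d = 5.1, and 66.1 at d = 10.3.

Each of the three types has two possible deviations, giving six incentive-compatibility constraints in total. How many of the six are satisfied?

3

High-fitness (own payoff 66.1 − 5.8×10.3 = 6.36): to d=0 gives 19.3 → profitable ✗; to d=5.1 gives 45.3 − 5.8×5.1 = 15.72 → profitable ✗.
Mid-fitness (own payoff 45.3 − 7.7×5.1 = 6.03): to d=0 gives 19.3 → profitable ✗; to d=10.3 gives 66.1 − 7.7×10.3 = -13.21 → no gain ✓.
Low-fitness (own payoff 19.3): to d=5.1 gives 45.3 − 9.3×5.1 = -2.13 → no gain ✓; to d=10.3 gives 66.1 − 9.3×10.3 = -29.69 → no gain ✓.
3 of the 6 constraints hold; not an equilibrium.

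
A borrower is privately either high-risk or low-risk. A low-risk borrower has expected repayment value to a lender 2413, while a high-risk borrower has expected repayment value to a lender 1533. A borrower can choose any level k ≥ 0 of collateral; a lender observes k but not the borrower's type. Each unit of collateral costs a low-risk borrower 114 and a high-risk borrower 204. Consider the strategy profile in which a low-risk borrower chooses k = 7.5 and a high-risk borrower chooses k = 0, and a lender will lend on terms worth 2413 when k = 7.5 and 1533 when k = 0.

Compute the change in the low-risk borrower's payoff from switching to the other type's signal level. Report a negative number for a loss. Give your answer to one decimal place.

Playing k = 7.5 the low-risk borrower receives 2413 − 114 × 7.5 = 1558.
Deviating to k = 0 yields 1533 instead.
Gain from deviating: 1533 − 1558 = -25.0.
The gain is negative, so the low-risk type's incentive-compatibility constraint is satisfied.

-25.0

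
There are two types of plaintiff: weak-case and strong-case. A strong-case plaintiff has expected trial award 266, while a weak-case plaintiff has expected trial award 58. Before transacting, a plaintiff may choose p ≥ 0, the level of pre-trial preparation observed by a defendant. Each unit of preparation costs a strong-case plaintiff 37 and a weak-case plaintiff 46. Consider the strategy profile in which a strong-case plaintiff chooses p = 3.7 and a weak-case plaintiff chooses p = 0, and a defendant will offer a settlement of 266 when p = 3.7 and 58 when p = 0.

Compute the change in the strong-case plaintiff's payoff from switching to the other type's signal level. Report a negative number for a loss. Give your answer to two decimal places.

Playing p = 3.7 the strong-case plaintiff receives 266 − 37 × 3.7 = 129.1.
Deviating to p = 0 yields 58 instead.
Gain from deviating: 58 − 129.1 = -71.10.
The gain is negative, so the strong-case type's incentive-compatibility constraint is satisfied.

-71.10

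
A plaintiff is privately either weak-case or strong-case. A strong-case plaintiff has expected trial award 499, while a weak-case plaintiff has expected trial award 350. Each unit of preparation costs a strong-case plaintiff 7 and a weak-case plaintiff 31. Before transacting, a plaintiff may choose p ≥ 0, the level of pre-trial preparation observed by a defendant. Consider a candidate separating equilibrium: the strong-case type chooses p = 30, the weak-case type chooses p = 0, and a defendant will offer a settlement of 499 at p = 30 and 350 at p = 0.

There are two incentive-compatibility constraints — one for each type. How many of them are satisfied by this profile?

1

Strong-case type: signal → 499 − 7 × 30 = 289; deviate to 0 → 350. IC fails (289 < 350).
Weak-case type: stay at 0 → 350; mimic → 499 − 31 × 30 = -431. IC holds (350 ≥ -431).
1 of 2 constraints hold, so this profile is not an equilibrium.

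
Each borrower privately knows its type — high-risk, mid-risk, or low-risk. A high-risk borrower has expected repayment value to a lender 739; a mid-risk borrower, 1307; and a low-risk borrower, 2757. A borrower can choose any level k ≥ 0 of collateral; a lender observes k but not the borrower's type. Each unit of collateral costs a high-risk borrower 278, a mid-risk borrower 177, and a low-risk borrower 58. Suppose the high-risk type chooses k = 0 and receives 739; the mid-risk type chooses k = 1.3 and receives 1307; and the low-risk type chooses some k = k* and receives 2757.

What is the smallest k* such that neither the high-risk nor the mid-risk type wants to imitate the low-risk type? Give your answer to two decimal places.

Mid-risk type (on-path payoff 1307 − 177×1.3 = 1076.9) won't mimic when 1076.9 ≥ 2757 − 177·k*, i.e. k* ≥ 9.49.
High-risk type (on-path payoff 739) won't mimic when 739 ≥ 2757 − 278·k*, i.e. k* ≥ 7.26.
Both must hold, so k* = max(7.26, 9.49) = 9.49. The mid-risk type's constraint binds.

9.49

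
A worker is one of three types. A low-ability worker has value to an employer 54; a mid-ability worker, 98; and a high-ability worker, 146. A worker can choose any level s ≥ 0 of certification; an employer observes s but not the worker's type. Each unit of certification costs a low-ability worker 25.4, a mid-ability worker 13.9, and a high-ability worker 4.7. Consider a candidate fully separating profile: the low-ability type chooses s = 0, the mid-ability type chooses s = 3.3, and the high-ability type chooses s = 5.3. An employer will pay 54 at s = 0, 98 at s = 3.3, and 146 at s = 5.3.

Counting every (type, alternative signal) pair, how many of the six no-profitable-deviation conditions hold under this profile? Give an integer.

Low-ability (own payoff 54): to s=3.3 gives 98 − 25.4×3.3 = 14.18 → no gain ✓; to s=5.3 gives 146 − 25.4×5.3 = 11.38 → no gain ✓.
High-ability (own payoff 146 − 4.7×5.3 = 121.09): to s=0 gives 54 → no gain ✓; to s=3.3 gives 98 − 4.7×3.3 = 82.49 → no gain ✓.
Mid-ability (own payoff 98 − 13.9×3.3 = 52.13): to s=0 gives 54 → profitable ✗; to s=5.3 gives 146 − 13.9×5.3 = 72.33 → profitable ✗.
4 of the 6 constraints hold; not an equilibrium.

4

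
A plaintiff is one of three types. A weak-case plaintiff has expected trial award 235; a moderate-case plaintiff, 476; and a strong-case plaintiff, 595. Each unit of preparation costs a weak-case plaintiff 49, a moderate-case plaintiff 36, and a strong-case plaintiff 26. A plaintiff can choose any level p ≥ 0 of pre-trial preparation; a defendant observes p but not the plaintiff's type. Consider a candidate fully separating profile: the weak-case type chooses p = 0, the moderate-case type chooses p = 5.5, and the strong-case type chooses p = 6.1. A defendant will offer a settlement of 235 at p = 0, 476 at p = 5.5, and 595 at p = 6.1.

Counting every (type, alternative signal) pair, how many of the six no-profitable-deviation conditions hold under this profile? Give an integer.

4

Strong-case (own payoff 595 − 26×6.1 = 436.4): to p=0 gives 235 → no gain ✓; to p=5.5 gives 476 − 26×5.5 = 333 → no gain ✓.
Moderate-case (own payoff 476 − 36×5.5 = 278): to p=0 gives 235 → no gain ✓; to p=6.1 gives 595 − 36×6.1 = 375.4 → profitable ✗.
Weak-case (own payoff 235): to p=5.5 gives 476 − 49×5.5 = 206.5 → no gain ✓; to p=6.1 gives 595 − 49×6.1 = 296.1 → profitable ✗.
4 of the 6 constraints hold; not an equilibrium.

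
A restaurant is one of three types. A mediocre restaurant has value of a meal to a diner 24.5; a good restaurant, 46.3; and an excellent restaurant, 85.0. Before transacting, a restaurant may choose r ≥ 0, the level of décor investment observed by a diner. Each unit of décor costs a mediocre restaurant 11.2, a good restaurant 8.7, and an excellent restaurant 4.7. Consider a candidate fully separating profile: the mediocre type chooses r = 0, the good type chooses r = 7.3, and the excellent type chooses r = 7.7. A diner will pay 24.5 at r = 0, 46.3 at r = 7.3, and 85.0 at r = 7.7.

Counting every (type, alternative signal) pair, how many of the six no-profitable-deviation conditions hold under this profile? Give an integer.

Good (own payoff 46.3 − 8.7×7.3 = -17.21): to r=0 gives 24.5 → profitable ✗; to r=7.7 gives 85.0 − 8.7×7.7 = 18.01 → profitable ✗.
Mediocre (own payoff 24.5): to r=7.3 gives 46.3 − 11.2×7.3 = -35.46 → no gain ✓; to r=7.7 gives 85.0 − 11.2×7.7 = -1.24 → no gain ✓.
Excellent (own payoff 85.0 − 4.7×7.7 = 48.81): to r=0 gives 24.5 → no gain ✓; to r=7.3 gives 46.3 − 4.7×7.3 = 11.99 → no gain ✓.
4 of the 6 constraints hold; not an equilibrium.

4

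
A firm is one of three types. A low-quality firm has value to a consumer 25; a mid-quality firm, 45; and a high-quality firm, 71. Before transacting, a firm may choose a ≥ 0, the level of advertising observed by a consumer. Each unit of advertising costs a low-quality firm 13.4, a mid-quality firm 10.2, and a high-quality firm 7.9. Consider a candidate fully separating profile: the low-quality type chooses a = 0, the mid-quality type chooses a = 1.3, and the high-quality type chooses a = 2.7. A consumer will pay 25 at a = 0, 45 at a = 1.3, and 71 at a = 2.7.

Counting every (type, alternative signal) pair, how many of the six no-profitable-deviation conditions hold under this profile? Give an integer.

3

Mid-quality (own payoff 45 − 10.2×1.3 = 31.74): to a=0 gives 25 → no gain ✓; to a=2.7 gives 71 − 10.2×2.7 = 43.46 → profitable ✗.
High-quality (own payoff 71 − 7.9×2.7 = 49.67): to a=0 gives 25 → no gain ✓; to a=1.3 gives 45 − 7.9×1.3 = 34.73 → no gain ✓.
Low-quality (own payoff 25): to a=1.3 gives 45 − 13.4×1.3 = 27.58 → profitable ✗; to a=2.7 gives 71 − 13.4×2.7 = 34.82 → profitable ✗.
3 of the 6 constraints hold; not an equilibrium.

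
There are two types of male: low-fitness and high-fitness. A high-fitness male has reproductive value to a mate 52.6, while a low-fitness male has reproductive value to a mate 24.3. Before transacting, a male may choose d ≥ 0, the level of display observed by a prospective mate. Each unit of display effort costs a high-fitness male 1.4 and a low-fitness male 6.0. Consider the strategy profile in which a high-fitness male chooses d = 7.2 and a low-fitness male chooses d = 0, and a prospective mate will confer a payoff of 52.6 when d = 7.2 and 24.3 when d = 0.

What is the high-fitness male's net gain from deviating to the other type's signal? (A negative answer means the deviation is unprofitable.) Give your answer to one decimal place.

-18.2

Playing d = 7.2 the high-fitness male receives 52.6 − 1.4 × 7.2 = 42.52.
Deviating to d = 0 yields 24.3 instead.
Gain from deviating: 24.3 − 42.52 = -18.22, i.e. -18.2 to one decimal place.
The gain is negative, so the high-fitness type's incentive-compatibility constraint is satisfied.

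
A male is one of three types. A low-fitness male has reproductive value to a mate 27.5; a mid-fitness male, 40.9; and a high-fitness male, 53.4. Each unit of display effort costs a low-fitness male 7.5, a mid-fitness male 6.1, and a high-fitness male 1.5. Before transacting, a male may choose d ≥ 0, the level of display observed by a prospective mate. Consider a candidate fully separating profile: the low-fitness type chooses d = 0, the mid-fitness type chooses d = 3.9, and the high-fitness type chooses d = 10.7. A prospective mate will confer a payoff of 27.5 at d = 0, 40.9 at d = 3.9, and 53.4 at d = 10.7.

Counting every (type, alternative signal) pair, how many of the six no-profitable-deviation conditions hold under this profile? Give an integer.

5

Mid-fitness (own payoff 40.9 − 6.1×3.9 = 17.11): to d=0 gives 27.5 → profitable ✗; to d=10.7 gives 53.4 − 6.1×10.7 = -11.87 → no gain ✓.
Low-fitness (own payoff 27.5): to d=3.9 gives 40.9 − 7.5×3.9 = 11.65 → no gain ✓; to d=10.7 gives 53.4 − 7.5×10.7 = -26.85 → no gain ✓.
High-fitness (own payoff 53.4 − 1.5×10.7 = 37.35): to d=0 gives 27.5 → no gain ✓; to d=3.9 gives 40.9 − 1.5×3.9 = 35.05 → no gain ✓.
5 of the 6 constraints hold; not an equilibrium.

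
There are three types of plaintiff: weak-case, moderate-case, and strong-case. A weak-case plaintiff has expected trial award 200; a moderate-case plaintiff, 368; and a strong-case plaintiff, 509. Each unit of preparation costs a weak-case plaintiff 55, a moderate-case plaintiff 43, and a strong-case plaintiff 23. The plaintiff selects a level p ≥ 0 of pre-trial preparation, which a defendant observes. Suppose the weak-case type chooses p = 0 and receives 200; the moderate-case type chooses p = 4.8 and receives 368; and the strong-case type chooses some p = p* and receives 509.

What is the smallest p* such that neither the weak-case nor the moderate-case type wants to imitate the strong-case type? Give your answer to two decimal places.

8.08

Moderate-case type (on-path payoff 368 − 43×4.8 = 161.6) won't mimic when 161.6 ≥ 509 − 43·p*, i.e. p* ≥ 8.08.
Weak-case type (on-path payoff 200) won't mimic when 200 ≥ 509 − 55·p*, i.e. p* ≥ 5.62.
Both must hold, so p* = max(5.62, 8.08) = 8.08. The moderate-case type's constraint binds.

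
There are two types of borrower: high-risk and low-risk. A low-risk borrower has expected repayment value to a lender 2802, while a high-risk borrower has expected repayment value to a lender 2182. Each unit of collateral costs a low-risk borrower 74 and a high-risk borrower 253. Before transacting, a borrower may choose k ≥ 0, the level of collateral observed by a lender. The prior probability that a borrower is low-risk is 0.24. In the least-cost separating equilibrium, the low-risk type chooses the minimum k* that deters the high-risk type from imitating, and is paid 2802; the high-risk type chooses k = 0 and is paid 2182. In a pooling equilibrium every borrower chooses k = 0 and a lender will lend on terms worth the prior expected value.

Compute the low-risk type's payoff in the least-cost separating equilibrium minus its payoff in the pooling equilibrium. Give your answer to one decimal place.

Least-cost separating signal: k* solves 2182 = 2802 − 253·k*, so k* = (2802 − 2182)/253 ≈ 2.4506.
Low-risk type's separating payoff: 2802 − 74 × k* = 2802 − 74 × (2802 − 2182)/253 = 2802 − 45880/253 ≈ 2620.656.
Pooling payoff: 0.24 × 2802 + 0.76 × 2182 = 2330.8.
Difference: 2620.656 − 2330.8 = 289.856, i.e. 289.9 to one decimal place.
The low-risk type prefers to separate.

289.9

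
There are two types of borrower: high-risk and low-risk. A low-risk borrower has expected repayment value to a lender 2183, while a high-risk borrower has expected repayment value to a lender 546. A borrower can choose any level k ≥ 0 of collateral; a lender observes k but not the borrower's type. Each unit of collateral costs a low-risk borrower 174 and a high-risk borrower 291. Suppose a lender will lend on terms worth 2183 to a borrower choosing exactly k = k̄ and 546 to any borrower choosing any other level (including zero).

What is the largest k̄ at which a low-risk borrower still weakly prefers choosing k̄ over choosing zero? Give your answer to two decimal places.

Choosing k̄ yields the low-risk type 2183 − 174·k̄; choosing zero yields 546.
The low-risk type is indifferent at 2183 − 174·k̄ = 546, i.e. k̄ = (2183 − 546) / 174 ≈ 9.41.
For any k̄ above 9.41 the low-risk type would rather pool at zero, so separation collapses.

9.41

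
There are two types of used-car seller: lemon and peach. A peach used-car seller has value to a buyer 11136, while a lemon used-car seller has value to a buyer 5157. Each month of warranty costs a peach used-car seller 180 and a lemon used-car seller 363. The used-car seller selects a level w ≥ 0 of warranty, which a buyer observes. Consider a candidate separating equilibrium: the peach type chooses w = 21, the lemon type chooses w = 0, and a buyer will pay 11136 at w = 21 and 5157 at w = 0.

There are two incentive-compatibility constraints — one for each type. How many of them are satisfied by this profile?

Peach type: signal → 11136 − 180 × 21 = 7356; deviate to 0 → 5157. IC holds (7356 ≥ 5157).
Lemon type: stay at 0 → 5157; mimic → 11136 − 363 × 21 = 3513. IC holds (5157 ≥ 3513).
2 of 2 constraints hold, so this is a separating equilibrium.

2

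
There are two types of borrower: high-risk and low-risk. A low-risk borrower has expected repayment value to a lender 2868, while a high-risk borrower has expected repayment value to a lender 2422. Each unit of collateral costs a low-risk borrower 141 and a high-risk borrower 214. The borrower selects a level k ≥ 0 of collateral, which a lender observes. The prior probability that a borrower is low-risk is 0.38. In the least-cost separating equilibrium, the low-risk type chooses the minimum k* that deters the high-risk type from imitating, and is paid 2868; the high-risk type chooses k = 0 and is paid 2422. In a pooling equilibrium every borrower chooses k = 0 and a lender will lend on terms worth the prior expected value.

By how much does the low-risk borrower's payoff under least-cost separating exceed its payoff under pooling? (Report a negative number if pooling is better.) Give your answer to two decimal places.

Least-cost separating signal: k* solves 2422 = 2868 − 214·k*, so k* = (2868 − 2422)/214 ≈ 2.0841.
Low-risk type's separating payoff: 2868 − 141 × k* = 2868 − 141 × (2868 − 2422)/214 = 2868 − 62886/214 ≈ 2574.1402.
Pooling payoff: 0.38 × 2868 + 0.62 × 2422 = 2591.48.
Difference: 2574.1402 − 2591.48 = -17.3398, i.e. -17.34 to two decimal places.
The low-risk type would prefer the pooling outcome.

-17.34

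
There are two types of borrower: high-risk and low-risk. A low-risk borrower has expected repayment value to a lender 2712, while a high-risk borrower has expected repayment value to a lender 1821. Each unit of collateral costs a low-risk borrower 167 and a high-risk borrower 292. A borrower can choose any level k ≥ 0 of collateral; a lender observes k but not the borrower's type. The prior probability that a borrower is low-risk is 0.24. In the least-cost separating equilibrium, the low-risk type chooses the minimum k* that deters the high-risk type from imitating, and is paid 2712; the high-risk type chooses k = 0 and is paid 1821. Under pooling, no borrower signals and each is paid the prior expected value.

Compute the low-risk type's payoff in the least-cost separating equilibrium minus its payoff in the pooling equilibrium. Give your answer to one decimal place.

167.6

Least-cost separating signal: k* solves 1821 = 2712 − 292·k*, so k* = (2712 − 1821)/292 ≈ 3.0514.
Low-risk type's separating payoff: 2712 − 167 × k* = 2712 − 167 × (2712 − 1821)/292 = 2712 − 148797/292 ≈ 2202.421.
Pooling payoff: 0.24 × 2712 + 0.76 × 1821 = 2034.84.
Difference: 2202.421 − 2034.84 = 167.581, i.e. 167.6 to one decimal place.
The low-risk type prefers to separate.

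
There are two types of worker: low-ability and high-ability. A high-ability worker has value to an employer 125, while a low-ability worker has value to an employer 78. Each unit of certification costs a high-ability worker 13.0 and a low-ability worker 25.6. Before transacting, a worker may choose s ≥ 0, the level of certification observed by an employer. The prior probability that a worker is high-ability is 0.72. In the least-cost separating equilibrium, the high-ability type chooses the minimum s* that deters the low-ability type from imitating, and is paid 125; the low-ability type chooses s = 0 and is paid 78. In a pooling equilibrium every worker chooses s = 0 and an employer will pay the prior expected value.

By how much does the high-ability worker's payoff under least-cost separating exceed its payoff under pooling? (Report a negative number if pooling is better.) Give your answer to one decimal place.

Least-cost separating signal: s* solves 78 = 125 − 25.6·s*, so s* = (125 − 78)/25.6 ≈ 1.8359.
High-ability type's separating payoff: 125 − 13.0 × s* = 125 − 13.0 × (125 − 78)/25.6 = 125 − 611/25.6 ≈ 101.133.
Pooling payoff: 0.72 × 125 + 0.28 × 78 = 111.84.
Difference: 101.133 − 111.84 = -10.707, i.e. -10.7 to one decimal place.
The high-ability type would prefer the pooling outcome.

-10.7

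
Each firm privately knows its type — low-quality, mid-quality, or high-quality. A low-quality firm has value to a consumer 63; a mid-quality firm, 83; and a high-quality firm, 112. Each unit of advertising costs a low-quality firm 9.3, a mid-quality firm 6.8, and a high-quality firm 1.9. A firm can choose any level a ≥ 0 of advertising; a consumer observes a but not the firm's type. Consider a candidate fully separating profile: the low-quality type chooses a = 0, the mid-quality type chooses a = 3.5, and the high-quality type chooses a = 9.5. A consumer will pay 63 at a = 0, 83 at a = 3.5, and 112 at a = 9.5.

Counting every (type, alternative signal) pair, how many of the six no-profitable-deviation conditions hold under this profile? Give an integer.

Mid-quality (own payoff 83 − 6.8×3.5 = 59.2): to a=0 gives 63 → profitable ✗; to a=9.5 gives 112 − 6.8×9.5 = 47.4 → no gain ✓.
Low-quality (own payoff 63): to a=3.5 gives 83 − 9.3×3.5 = 50.45 → no gain ✓; to a=9.5 gives 112 − 9.3×9.5 = 23.65 → no gain ✓.
High-quality (own payoff 112 − 1.9×9.5 = 93.95): to a=0 gives 63 → no gain ✓; to a=3.5 gives 83 − 1.9×3.5 = 76.35 → no gain ✓.
5 of the 6 constraints hold; not an equilibrium.

5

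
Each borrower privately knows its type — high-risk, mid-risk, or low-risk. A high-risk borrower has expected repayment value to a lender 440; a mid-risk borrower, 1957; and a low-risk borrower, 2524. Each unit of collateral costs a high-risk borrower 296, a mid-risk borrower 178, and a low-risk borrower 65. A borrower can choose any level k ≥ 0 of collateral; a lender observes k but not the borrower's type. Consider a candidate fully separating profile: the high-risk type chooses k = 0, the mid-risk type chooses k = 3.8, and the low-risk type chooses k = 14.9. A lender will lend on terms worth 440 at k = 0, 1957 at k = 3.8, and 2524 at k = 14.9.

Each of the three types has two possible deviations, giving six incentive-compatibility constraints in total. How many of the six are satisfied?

Low-risk (own payoff 2524 − 65×14.9 = 1555.5): to k=0 gives 440 → no gain ✓; to k=3.8 gives 1957 − 65×3.8 = 1710 → profitable ✗.
High-risk (own payoff 440): to k=3.8 gives 1957 − 296×3.8 = 832.2 → profitable ✗; to k=14.9 gives 2524 − 296×14.9 = -1886.4 → no gain ✓.
Mid-risk (own payoff 1957 − 178×3.8 = 1280.6): to k=0 gives 440 → no gain ✓; to k=14.9 gives 2524 − 178×14.9 = -128.2 → no gain ✓.
4 of the 6 constraints hold; not an equilibrium.

4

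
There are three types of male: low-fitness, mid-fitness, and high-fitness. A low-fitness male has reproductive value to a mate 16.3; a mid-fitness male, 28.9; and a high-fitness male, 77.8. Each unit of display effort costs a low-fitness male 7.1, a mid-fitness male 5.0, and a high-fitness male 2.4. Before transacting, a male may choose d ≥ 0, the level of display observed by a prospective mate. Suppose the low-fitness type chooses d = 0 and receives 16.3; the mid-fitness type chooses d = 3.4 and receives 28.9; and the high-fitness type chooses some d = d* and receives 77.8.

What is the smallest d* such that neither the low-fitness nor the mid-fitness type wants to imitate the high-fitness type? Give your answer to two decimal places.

13.18

Low-fitness type (on-path payoff 16.3) won't mimic when 16.3 ≥ 77.8 − 7.1·d*, i.e. d* ≥ 8.66.
Mid-fitness type (on-path payoff 28.9 − 5.0×3.4 = 11.9) won't mimic when 11.9 ≥ 77.8 − 5.0·d*, i.e. d* ≥ 13.18.
Both must hold, so d* = max(8.66, 13.18) = 13.18. The mid-fitness type's constraint binds.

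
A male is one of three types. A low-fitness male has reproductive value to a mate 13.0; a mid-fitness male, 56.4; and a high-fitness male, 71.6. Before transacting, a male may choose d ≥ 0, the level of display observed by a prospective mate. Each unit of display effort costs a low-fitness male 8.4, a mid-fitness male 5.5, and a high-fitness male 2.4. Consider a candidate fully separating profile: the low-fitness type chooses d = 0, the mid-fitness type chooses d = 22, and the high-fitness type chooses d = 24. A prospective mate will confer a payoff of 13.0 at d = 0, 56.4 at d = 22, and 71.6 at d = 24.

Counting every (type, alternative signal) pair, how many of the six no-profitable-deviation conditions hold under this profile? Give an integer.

4

High-fitness (own payoff 71.6 − 2.4×24 = 14): to d=0 gives 13.0 → no gain ✓; to d=22 gives 56.4 − 2.4×22 = 3.6 → no gain ✓.
Low-fitness (own payoff 13.0): to d=22 gives 56.4 − 8.4×22 = -128.4 → no gain ✓; to d=24 gives 71.6 − 8.4×24 = -130 → no gain ✓.
Mid-fitness (own payoff 56.4 − 5.5×22 = -64.6): to d=0 gives 13.0 → profitable ✗; to d=24 gives 71.6 − 5.5×24 = -60.4 → profitable ✗.
4 of the 6 constraints hold; not an equilibrium.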